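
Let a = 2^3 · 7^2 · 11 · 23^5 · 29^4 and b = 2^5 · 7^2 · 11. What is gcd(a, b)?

4312

min exponent per shared prime: 2^3 · 7^2 · 11 = 4312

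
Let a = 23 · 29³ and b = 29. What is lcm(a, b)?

max exponent per prime: 23 · 29³ = 560947

560947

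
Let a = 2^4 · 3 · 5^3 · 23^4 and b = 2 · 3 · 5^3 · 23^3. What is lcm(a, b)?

max exponent per prime: 2^4 · 3 · 5^3 · 23^4 = 1679046000

1679046000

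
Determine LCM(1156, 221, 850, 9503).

16155100

1156 = 2² · 17²; 221 = 13 · 17; 850 = 2 · 5² · 17; 9503 = 13 · 17 · 43
lcm takes max exponent of each prime: 2² · 5² · 13 · 17² · 43 = 16155100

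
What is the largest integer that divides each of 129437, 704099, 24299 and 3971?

11

gcd(129437, 704099): 704099 = 5·129437 + 56914; 129437 = 2·56914 + 15609; 56914 = 3·15609 + 10087; 15609 = 1·10087 + 5522; 10087 = 1·5522 + 4565; 5522 = 1·4565 + 957; 4565 = 4·957 + 737; 957 = 1·737 + 220; 737 = 3·220 + 77; 220 = 2·77 + 66; 77 = 1·66 + 11; 66 = 6·11 + 0 → 11
gcd(11, 24299): 24299 = 2209·11 + 0 → 11
gcd(11, 3971): 3971 = 361·11 + 0 → 11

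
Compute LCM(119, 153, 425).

26775

119 = 7 · 17; 153 = 3² · 17; 425 = 5² · 17
lcm takes max exponent of each prime: 3² · 5² · 7 · 17 = 26775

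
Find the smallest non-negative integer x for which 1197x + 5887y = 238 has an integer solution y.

Reduce mod 5887: 1197x ≡ 238 (mod 5887). With g = gcd(1197, 5887) = 7 dividing 238, divide through: 171x ≡ 34 (mod 841).
Since gcd(171, 841) = 1, x ≡ 34·(171)⁻¹ ≡ 733 (mod 841). Smallest non-negative: 733.

733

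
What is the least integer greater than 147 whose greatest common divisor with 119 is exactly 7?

gcd(a, 119) = 7 forces 7 | a; write a = 7s. Then gcd(7s, 7·17) = 7·gcd(s, 17), so need gcd(s, 17) = 1.
7s > 147 gives s ≥ 22. The least s ≥ 22 coprime to 17 is 22, so a = 7·22 = 154.

154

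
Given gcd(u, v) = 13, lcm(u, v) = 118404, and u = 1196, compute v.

u·v = gcd·lcm = 13·118404 = 1539252, so v = 1539252/1196 = 1287.

1287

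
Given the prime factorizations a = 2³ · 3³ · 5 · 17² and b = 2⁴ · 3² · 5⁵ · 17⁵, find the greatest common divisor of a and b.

min exponent per shared prime: 2³ · 3² · 5 · 17² = 104040

104040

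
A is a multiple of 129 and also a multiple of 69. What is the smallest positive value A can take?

2967

129 = 3 · 43; 69 = 3 · 23
max exponents: 3 · 23 · 43 = 2967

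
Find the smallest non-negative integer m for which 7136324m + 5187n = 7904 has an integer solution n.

Reduce mod 5187: 7136324m ≡ 7904 (mod 5187). With g = gcd(7136324, 5187) = 247 dividing 7904, divide through: 28892m ≡ 32 (mod 21).
Since gcd(28892, 21) = 1, m ≡ 32·(28892)⁻¹ ≡ 13 (mod 21). Smallest non-negative: 13.

13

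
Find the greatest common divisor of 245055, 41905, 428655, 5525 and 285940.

245055 = 3 · 5 · 17 · 31²; 41905 = 5 · 17² · 29; 428655 = 3 · 5 · 17 · 41²; 5525 = 5² · 13 · 17; 285940 = 2² · 5 · 17 · 29²
gcd takes min exponent of each prime: 5 · 17 = 85

85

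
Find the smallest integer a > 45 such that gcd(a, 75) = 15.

Multiples of 15 above 45: 15·4, 15·5, … . Need the cofactor coprime to 75/15 = 5.
Checking s = 4, 5, … the first with gcd(s, 5) = 1 is s = 4, giving 60.

60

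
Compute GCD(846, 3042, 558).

18

846 = 2 · 3² · 47; 3042 = 2 · 3² · 13²; 558 = 2 · 3² · 31
gcd takes min exponent of each prime: 2 · 3² = 18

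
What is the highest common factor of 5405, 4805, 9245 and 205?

gcd(5405, 4805): 5405 = 1·4805 + 600; 4805 = 8·600 + 5; 600 = 120·5 + 0 → 5
gcd(5, 9245): 9245 = 1849·5 + 0 → 5
gcd(5, 205): 205 = 41·5 + 0 → 5

5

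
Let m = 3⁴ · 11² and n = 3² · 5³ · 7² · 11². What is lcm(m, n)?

60031125

max exponent per prime: 3⁴ · 5³ · 7² · 11² = 60031125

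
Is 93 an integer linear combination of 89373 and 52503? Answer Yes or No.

By Bézout, 89373x − 52503y = 93 has integer solutions iff gcd(89373, 52503) | 93.
Euclid: 89373 = 1·52503 + 36870; 52503 = 1·36870 + 15633; 36870 = 2·15633 + 5604; 15633 = 2·5604 + 4425; 5604 = 1·4425 + 1179; 4425 = 3·1179 + 888; 1179 = 1·888 + 291; 888 = 3·291 + 15; 291 = 19·15 + 6; 15 = 2·6 + 3; 6 = 2·3 + 0. gcd = 3; 93 mod 3 = 0. Yes.

Yes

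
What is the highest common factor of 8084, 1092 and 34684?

4

gcd(8084, 1092): 8084 = 7·1092 + 440; 1092 = 2·440 + 212; 440 = 2·212 + 16; 212 = 13·16 + 4; 16 = 4·4 + 0 → 4
gcd(4, 34684): 34684 = 8671·4 + 0 → 4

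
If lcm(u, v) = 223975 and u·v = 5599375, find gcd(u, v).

25

gcd·lcm = product, so gcd = 5599375/223975 = 25.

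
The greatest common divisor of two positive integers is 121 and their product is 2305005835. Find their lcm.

19049635

gcd·lcm = product, so lcm = 2305005835/121 = 19049635.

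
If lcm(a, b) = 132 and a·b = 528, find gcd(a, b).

4

From gcd × lcm = ab: gcd = 528 / 132 = 4.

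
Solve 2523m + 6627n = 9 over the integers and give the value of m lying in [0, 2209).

Euclid: 6627 = 2·2523 + 1581; 2523 = 1·1581 + 942; 1581 = 1·942 + 639; 942 = 1·639 + 303; 639 = 2·303 + 33; 303 = 9·33 + 6; 33 = 5·6 + 3; 6 = 2·3 + 0 → gcd = 3; 9 = 3·3.
Back-substitution yields 2523·(-1006) + 6627·(383) = 3, so one solution is m = -1006·3 = -3018, n = 383·3 = 1149.
Solutions in m differ by 6627/3 = 2209; the one in [0, 2209) is -3018 mod 2209 = 1400.

1400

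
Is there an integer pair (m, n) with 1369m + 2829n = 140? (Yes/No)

gcd(1369, 2829): 2829 = 2·1369 + 91; 1369 = 15·91 + 4; 91 = 22·4 + 3; 4 = 1·3 + 1; 3 = 3·1 + 0 → 1
1 divides 140, so a solution exists.

Yes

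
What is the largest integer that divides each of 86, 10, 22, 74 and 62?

2

gcd(86, 10): 86 = 8·10 + 6; 10 = 1·6 + 4; 6 = 1·4 + 2; 4 = 2·2 + 0 → 2
gcd(2, 22): 22 = 11·2 + 0 → 2
gcd(2, 74): 74 = 37·2 + 0 → 2
gcd(2, 62): 62 = 31·2 + 0 → 2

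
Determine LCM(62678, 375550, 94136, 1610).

lcm(62678, 375550) = 62678·375550/gcd = 23538722900/518 = 45441550
lcm(45441550, 94136) = 45441550·94136/gcd = 4277685750800/14 = 305548982200
lcm(305548982200, 1610) = 305548982200·1610/gcd = 491933861342000/70 = 7027626590600

7027626590600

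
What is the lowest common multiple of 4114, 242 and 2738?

4114 = 2 · 11² · 17; 242 = 2 · 11²; 2738 = 2 · 37²
lcm takes max exponent of each prime: 2 · 11² · 17 · 37² = 5632066

5632066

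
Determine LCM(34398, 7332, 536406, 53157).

34398 = 2 · 3³ · 7² · 13; 7332 = 2² · 3 · 13 · 47; 536406 = 2 · 3 · 13² · 23²; 53157 = 3 · 13 · 29 · 47
lcm takes max exponent of each prime: 2² · 3³ · 7² · 13² · 23² · 29 · 47 = 644849055396

644849055396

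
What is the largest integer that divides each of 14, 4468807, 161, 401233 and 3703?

14 = 2 · 7; 4468807 = 7 · 17² · 47²; 161 = 7 · 23; 401233 = 7 · 31 · 43²; 3703 = 7 · 23²
gcd takes min exponent of each prime: 7 = 7

7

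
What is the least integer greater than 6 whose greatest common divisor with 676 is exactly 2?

10

Multiples of 2 above 6: 2·4, 2·5, … . Need the cofactor coprime to 676/2 = 338.
Checking s = 4, 5, … the first with gcd(s, 338) = 1 is s = 5, giving 10.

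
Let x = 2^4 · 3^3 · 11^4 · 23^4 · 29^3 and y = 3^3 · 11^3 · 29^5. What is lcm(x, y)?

max exponent per prime: 2^4 · 3^3 · 11^4 · 23^4 · 29^5 = 36304112221510061808

36304112221510061808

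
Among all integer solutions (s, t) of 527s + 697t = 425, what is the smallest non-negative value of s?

18

gcd(527, 697) = 17 (Euclid: 697 = 1·527 + 170; 527 = 3·170 + 17; 170 = 10·17 + 0), and 17 | 425.
Extended Euclid: 527·(4) + 697·(-3) = 17. Scale by 25: s₀ = 100.
General solution s = s₀ + 41k; reducing mod 41 gives s = 18 (and t = -13).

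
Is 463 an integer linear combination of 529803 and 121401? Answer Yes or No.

gcd(529803, 121401): 529803 = 4·121401 + 44199; 121401 = 2·44199 + 33003; 44199 = 1·33003 + 11196; 33003 = 2·11196 + 10611; 11196 = 1·10611 + 585; 10611 = 18·585 + 81; 585 = 7·81 + 18; 81 = 4·18 + 9; 18 = 2·9 + 0 → 9
9 does not divide 463, so a solution does not exist.

No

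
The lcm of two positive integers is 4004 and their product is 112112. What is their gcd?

28

From gcd × lcm = pq: gcd = 112112 / 4004 = 28.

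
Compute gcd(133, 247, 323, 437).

19

gcd(133, 247): 247 = 1·133 + 114; 133 = 1·114 + 19; 114 = 6·19 + 0 → 19
gcd(19, 323): 323 = 17·19 + 0 → 19
gcd(19, 437): 437 = 23·19 + 0 → 19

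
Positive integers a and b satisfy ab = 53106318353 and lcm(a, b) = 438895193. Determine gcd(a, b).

121

From gcd × lcm = ab: gcd = 53106318353 / 438895193 = 121.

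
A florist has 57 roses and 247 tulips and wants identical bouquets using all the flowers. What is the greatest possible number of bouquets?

57 = 3 · 19
247 = 13 · 19
Common: 19 = 19

19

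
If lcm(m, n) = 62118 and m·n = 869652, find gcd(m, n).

14

gcd·lcm = product, so gcd = 869652/62118 = 14.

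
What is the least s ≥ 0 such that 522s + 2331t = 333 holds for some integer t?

Euclid: 2331 = 4·522 + 243; 522 = 2·243 + 36; 243 = 6·36 + 27; 36 = 1·27 + 9; 27 = 3·9 + 0 → gcd = 9; 333 = 9·37.
Back-substitution yields 522·(67) + 2331·(-15) = 9, so one solution is s = 67·37 = 2479, t = -15·37 = -555.
Solutions in s differ by 2331/9 = 259; the one in [0, 259) is 2479 mod 259 = 148.

148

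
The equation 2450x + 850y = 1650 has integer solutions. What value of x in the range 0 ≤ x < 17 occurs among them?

9

Euclid: 2450 = 2·850 + 750; 850 = 1·750 + 100; 750 = 7·100 + 50; 100 = 2·50 + 0 → gcd = 50; 1650 = 50·33.
Back-substitution yields 2450·(8) + 850·(-23) = 50, so one solution is x = 8·33 = 264, y = -23·33 = -759.
Solutions in x differ by 850/50 = 17; the one in [0, 17) is 264 mod 17 = 9.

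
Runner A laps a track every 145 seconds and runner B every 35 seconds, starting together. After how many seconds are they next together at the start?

1015

145 = 5 · 29; 35 = 5 · 7
max exponents: 5 · 7 · 29 = 1015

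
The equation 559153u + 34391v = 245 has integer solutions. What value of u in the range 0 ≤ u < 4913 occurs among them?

3506

Reduce mod 34391: 559153u ≡ 245 (mod 34391). With g = gcd(559153, 34391) = 7 dividing 245, divide through: 79879u ≡ 35 (mod 4913).
Since gcd(79879, 4913) = 1, u ≡ 35·(79879)⁻¹ ≡ 3506 (mod 4913). Smallest non-negative: 3506.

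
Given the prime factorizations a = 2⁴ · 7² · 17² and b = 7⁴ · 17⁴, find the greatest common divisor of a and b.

min exponent per shared prime: 7² · 17² = 14161

14161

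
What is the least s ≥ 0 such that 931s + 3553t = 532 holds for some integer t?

gcd(931, 3553) = 19 (Euclid: 3553 = 3·931 + 760; 931 = 1·760 + 171; 760 = 4·171 + 76; 171 = 2·76 + 19; 76 = 4·19 + 0), and 19 | 532.
Extended Euclid: 931·(42) + 3553·(-11) = 19. Scale by 28: s₀ = 1176.
General solution s = s₀ + 187k; reducing mod 187 gives s = 54 (and t = -14).

54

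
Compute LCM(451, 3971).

451 = 11 · 41; 3971 = 11 · 19²
max exponents: 11 · 19² · 41 = 162811

162811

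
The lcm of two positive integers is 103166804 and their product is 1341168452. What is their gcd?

From gcd × lcm = uv: gcd = 1341168452 / 103166804 = 13.

13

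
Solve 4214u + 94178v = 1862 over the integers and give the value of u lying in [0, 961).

Reduce mod 94178: 4214u ≡ 1862 (mod 94178). With g = gcd(4214, 94178) = 98 dividing 1862, divide through: 43u ≡ 19 (mod 961).
Since gcd(43, 961) = 1, u ≡ 19·(43)⁻¹ ≡ 805 (mod 961). Smallest non-negative: 805.

805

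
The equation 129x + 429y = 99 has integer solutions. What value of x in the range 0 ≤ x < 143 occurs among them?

44

Euclid: 429 = 3·129 + 42; 129 = 3·42 + 3; 42 = 14·3 + 0 → gcd = 3; 99 = 3·33.
Back-substitution yields 129·(10) + 429·(-3) = 3, so one solution is x = 10·33 = 330, y = -3·33 = -99.
Solutions in x differ by 429/3 = 143; the one in [0, 143) is 330 mod 143 = 44.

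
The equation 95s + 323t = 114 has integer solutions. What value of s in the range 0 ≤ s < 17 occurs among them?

Euclid: 323 = 3·95 + 38; 95 = 2·38 + 19; 38 = 2·19 + 0 → gcd = 19; 114 = 19·6.
Back-substitution yields 95·(7) + 323·(-2) = 19, so one solution is s = 7·6 = 42, t = -2·6 = -12.
Solutions in s differ by 323/19 = 17; the one in [0, 17) is 42 mod 17 = 8.

8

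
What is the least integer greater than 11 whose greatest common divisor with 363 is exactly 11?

gcd(m, 363) = 11 forces 11 | m; write m = 11s. Then gcd(11s, 11·33) = 11·gcd(s, 33), so need gcd(s, 33) = 1.
11s > 11 gives s ≥ 2. The least s ≥ 2 coprime to 33 is 2, so m = 11·2 = 22.

22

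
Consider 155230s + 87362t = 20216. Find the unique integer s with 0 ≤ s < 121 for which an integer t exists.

Reduce mod 87362: 155230s ≡ 20216 (mod 87362). With g = gcd(155230, 87362) = 722 dividing 20216, divide through: 215s ≡ 28 (mod 121).
Since gcd(215, 121) = 1, s ≡ 28·(215)⁻¹ ≡ 111 (mod 121). Smallest non-negative: 111.

111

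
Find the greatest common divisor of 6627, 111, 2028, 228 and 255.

3

6627 = 3 · 47²; 111 = 3 · 37; 2028 = 2² · 3 · 13²; 228 = 2² · 3 · 19; 255 = 3 · 5 · 17
gcd takes min exponent of each prime: 3 = 3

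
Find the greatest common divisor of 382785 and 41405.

845

Euclid: 382785 = 9·41405 + 10140; 41405 = 4·10140 + 845; 10140 = 12·845 + 0. Last nonzero remainder: 845.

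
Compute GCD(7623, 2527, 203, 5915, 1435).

7623 = 3² · 7 · 11²; 2527 = 7 · 19²; 203 = 7 · 29; 5915 = 5 · 7 · 13²; 1435 = 5 · 7 · 41
gcd takes min exponent of each prime: 7 = 7

7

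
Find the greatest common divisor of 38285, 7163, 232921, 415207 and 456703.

247

38285 = 5 · 13 · 19 · 31; 7163 = 13 · 19 · 29; 232921 = 13 · 19 · 23 · 41; 415207 = 13 · 19 · 41²; 456703 = 13 · 19 · 43²
gcd takes min exponent of each prime: 13 · 19 = 247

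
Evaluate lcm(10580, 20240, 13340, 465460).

lcm(10580, 20240) = 10580·20240/gcd = 214139200/460 = 465520
lcm(465520, 13340) = 465520·13340/gcd = 6210036800/460 = 13500080
lcm(13500080, 465460) = 13500080·465460/gcd = 6283747236800/20 = 314187361840

314187361840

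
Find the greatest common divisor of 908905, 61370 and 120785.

gcd(908905, 61370): 908905 = 14·61370 + 49725; 61370 = 1·49725 + 11645; 49725 = 4·11645 + 3145; 11645 = 3·3145 + 2210; 3145 = 1·2210 + 935; 2210 = 2·935 + 340; 935 = 2·340 + 255; 340 = 1·255 + 85; 255 = 3·85 + 0 → 85
gcd(85, 120785): 120785 = 1421·85 + 0 → 85

85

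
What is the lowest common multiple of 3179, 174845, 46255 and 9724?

7646321540

lcm(3179, 174845) = 3179·174845/gcd = 555832255/3179 = 174845
lcm(174845, 46255) = 174845·46255/gcd = 8087455475/55 = 147044645
lcm(147044645, 9724) = 147044645·9724/gcd = 1429862127980/187 = 7646321540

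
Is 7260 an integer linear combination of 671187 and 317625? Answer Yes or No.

By Bézout, 671187m − 317625n = 7260 has integer solutions iff gcd(671187, 317625) | 7260.
Euclid: 671187 = 2·317625 + 35937; 317625 = 8·35937 + 30129; 35937 = 1·30129 + 5808; 30129 = 5·5808 + 1089; 5808 = 5·1089 + 363; 1089 = 3·363 + 0. gcd = 363; 7260 mod 363 = 0. Yes.

Yes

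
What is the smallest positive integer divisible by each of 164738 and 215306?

361929386

gcd first: 215306 = 1·164738 + 50568; 164738 = 3·50568 + 13034; 50568 = 3·13034 + 11466; 13034 = 1·11466 + 1568; 11466 = 7·1568 + 490; 1568 = 3·490 + 98; 490 = 5·98 + 0 → gcd = 98
lcm = 164738·215306/gcd = 35469079828/98 = 361929386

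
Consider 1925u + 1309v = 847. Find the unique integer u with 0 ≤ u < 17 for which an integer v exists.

gcd(1925, 1309) = 77 (Euclid: 1925 = 1·1309 + 616; 1309 = 2·616 + 77; 616 = 8·77 + 0), and 77 | 847.
Extended Euclid: 1925·(-2) + 1309·(3) = 77. Scale by 11: u₀ = -22.
General solution u = u₀ + 17t; reducing mod 17 gives u = 12 (and v = -17).

12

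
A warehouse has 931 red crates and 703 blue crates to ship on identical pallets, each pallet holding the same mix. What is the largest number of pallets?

Euclid: 931 = 1·703 + 228; 703 = 3·228 + 19; 228 = 12·19 + 0. Last nonzero remainder: 19.

19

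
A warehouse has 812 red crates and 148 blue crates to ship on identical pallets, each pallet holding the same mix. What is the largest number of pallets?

4

Euclid: 812 = 5·148 + 72; 148 = 2·72 + 4; 72 = 18·4 + 0. Last nonzero remainder: 4.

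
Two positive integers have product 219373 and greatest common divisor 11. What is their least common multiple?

19943

For any two positive integers, gcd × lcm equals their product. Hence lcm = 219373 / 11 = 19943.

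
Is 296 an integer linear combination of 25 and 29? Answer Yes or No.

Yes

gcd(25, 29): 29 = 1·25 + 4; 25 = 6·4 + 1; 4 = 4·1 + 0 → 1
1 divides 296, so a solution exists.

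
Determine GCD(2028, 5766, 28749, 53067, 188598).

gcd(2028, 5766): 5766 = 2·2028 + 1710; 2028 = 1·1710 + 318; 1710 = 5·318 + 120; 318 = 2·120 + 78; 120 = 1·78 + 42; 78 = 1·42 + 36; 42 = 1·36 + 6; 36 = 6·6 + 0 → 6
gcd(6, 28749): 28749 = 4791·6 + 3; 6 = 2·3 + 0 → 3
gcd(3, 53067): 53067 = 17689·3 + 0 → 3
gcd(3, 188598): 188598 = 62866·3 + 0 → 3

3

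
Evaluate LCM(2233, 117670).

gcd first: 117670 = 52·2233 + 1554; 2233 = 1·1554 + 679; 1554 = 2·679 + 196; 679 = 3·196 + 91; 196 = 2·91 + 14; 91 = 6·14 + 7; 14 = 2·7 + 0 → gcd = 7
lcm = 2233·117670/gcd = 262757110/7 = 37536730

37536730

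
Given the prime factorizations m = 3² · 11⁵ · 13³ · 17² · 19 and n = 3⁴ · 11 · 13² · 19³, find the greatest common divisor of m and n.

min exponent per shared prime: 3² · 11 · 13² · 19 = 317889

317889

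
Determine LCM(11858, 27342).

gcd first: 27342 = 2·11858 + 3626; 11858 = 3·3626 + 980; 3626 = 3·980 + 686; 980 = 1·686 + 294; 686 = 2·294 + 98; 294 = 3·98 + 0 → gcd = 98
lcm = 11858·27342/gcd = 324221436/98 = 3308382

3308382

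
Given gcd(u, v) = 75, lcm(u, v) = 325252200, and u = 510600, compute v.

47775

u·v = gcd·lcm = 75·325252200 = 24393915000, so v = 24393915000/510600 = 47775.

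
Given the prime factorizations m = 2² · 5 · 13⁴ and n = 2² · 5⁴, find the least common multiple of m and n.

max exponent per prime: 2² · 5⁴ · 13⁴ = 71402500

71402500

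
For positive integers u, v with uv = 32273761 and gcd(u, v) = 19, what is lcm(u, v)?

Since gcd(u,v)·lcm(u,v) = uv, lcm = 32273761/19 = 1698619.

1698619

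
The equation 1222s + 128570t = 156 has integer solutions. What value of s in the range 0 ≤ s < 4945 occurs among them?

Reduce mod 128570: 1222s ≡ 156 (mod 128570). With g = gcd(1222, 128570) = 26 dividing 156, divide through: 47s ≡ 6 (mod 4945).
Since gcd(47, 4945) = 1, s ≡ 6·(47)⁻¹ ≡ 3893 (mod 4945). Smallest non-negative: 3893.

3893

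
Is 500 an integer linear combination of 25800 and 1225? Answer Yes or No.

By Bézout, 25800x − 1225y = 500 has integer solutions iff gcd(25800, 1225) | 500.
Euclid: 25800 = 21·1225 + 75; 1225 = 16·75 + 25; 75 = 3·25 + 0. gcd = 25; 500 mod 25 = 0. Yes.

Yes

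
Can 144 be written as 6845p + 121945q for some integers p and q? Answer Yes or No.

gcd(6845, 121945): 121945 = 17·6845 + 5580; 6845 = 1·5580 + 1265; 5580 = 4·1265 + 520; 1265 = 2·520 + 225; 520 = 2·225 + 70; 225 = 3·70 + 15; 70 = 4·15 + 10; 15 = 1·10 + 5; 10 = 2·5 + 0 → 5
5 does not divide 144, so a solution does not exist.

No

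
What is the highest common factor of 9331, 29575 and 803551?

gcd(9331, 29575): 29575 = 3·9331 + 1582; 9331 = 5·1582 + 1421; 1582 = 1·1421 + 161; 1421 = 8·161 + 133; 161 = 1·133 + 28; 133 = 4·28 + 21; 28 = 1·21 + 7; 21 = 3·7 + 0 → 7
gcd(7, 803551): 803551 = 114793·7 + 0 → 7

7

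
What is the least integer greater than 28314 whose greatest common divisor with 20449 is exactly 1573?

29887

gcd(k, 20449) = 1573 forces 1573 | k; write k = 1573s. Then gcd(1573s, 1573·13) = 1573·gcd(s, 13), so need gcd(s, 13) = 1.
1573s > 28314 gives s ≥ 19. The least s ≥ 19 coprime to 13 is 19, so k = 1573·19 = 29887.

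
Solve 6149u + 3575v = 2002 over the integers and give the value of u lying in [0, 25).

23

Reduce mod 3575: 6149u ≡ 2002 (mod 3575). With g = gcd(6149, 3575) = 143 dividing 2002, divide through: 43u ≡ 14 (mod 25).
Since gcd(43, 25) = 1, u ≡ 14·(43)⁻¹ ≡ 23 (mod 25). Smallest non-negative: 23.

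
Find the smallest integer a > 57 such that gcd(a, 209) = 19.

76

gcd(a, 209) = 19 forces 19 | a; write a = 19s. Then gcd(19s, 19·11) = 19·gcd(s, 11), so need gcd(s, 11) = 1.
19s > 57 gives s ≥ 4. The least s ≥ 4 coprime to 11 is 4, so a = 19·4 = 76.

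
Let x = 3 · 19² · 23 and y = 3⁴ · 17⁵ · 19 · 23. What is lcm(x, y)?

954914886351

max exponent per prime: 3⁴ · 17⁵ · 19² · 23 = 954914886351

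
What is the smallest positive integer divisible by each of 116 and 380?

11020

gcd first: 380 = 3·116 + 32; 116 = 3·32 + 20; 32 = 1·20 + 12; 20 = 1·12 + 8; 12 = 1·8 + 4; 8 = 2·4 + 0 → gcd = 4
lcm = 116·380/gcd = 44080/4 = 11020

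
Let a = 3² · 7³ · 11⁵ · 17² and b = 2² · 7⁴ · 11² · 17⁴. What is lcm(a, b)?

max exponent per prime: 2² · 3² · 7⁴ · 11⁵ · 17⁴ = 1162662786394956

1162662786394956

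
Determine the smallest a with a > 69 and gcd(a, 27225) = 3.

78

Multiples of 3 above 69: 3·24, 3·25, … . Need the cofactor coprime to 27225/3 = 9075.
Checking s = 24, 25, … the first with gcd(s, 9075) = 1 is s = 26, giving 78.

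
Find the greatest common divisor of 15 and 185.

5

15 = 3 · 5
185 = 5 · 37
Common: 5 = 5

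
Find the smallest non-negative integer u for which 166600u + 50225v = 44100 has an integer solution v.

gcd(166600, 50225) = 1225 (Euclid: 166600 = 3·50225 + 15925; 50225 = 3·15925 + 2450; 15925 = 6·2450 + 1225; 2450 = 2·1225 + 0), and 1225 | 44100.
Extended Euclid: 166600·(19) + 50225·(-63) = 1225. Scale by 36: u₀ = 684.
General solution u = u₀ + 41t; reducing mod 41 gives u = 28 (and v = -92).

28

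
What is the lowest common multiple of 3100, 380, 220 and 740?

23972300

lcm(3100, 380) = 3100·380/gcd = 1178000/20 = 58900
lcm(58900, 220) = 58900·220/gcd = 12958000/20 = 647900
lcm(647900, 740) = 647900·740/gcd = 479446000/20 = 23972300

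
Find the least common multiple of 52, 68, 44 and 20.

lcm(52, 68) = 52·68/gcd = 3536/4 = 884
lcm(884, 44) = 884·44/gcd = 38896/4 = 9724
lcm(9724, 20) = 9724·20/gcd = 194480/4 = 48620

48620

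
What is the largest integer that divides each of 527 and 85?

Euclid: 527 = 6·85 + 17; 85 = 5·17 + 0. Last nonzero remainder: 17.

17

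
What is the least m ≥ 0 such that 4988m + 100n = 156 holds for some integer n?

12

Reduce mod 100: 4988m ≡ 156 (mod 100). With g = gcd(4988, 100) = 4 dividing 156, divide through: 1247m ≡ 39 (mod 25).
Since gcd(1247, 25) = 1, m ≡ 39·(1247)⁻¹ ≡ 12 (mod 25). Smallest non-negative: 12.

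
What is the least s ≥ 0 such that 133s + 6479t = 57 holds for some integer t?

244

Reduce mod 6479: 133s ≡ 57 (mod 6479). With g = gcd(133, 6479) = 19 dividing 57, divide through: 7s ≡ 3 (mod 341).
Since gcd(7, 341) = 1, s ≡ 3·(7)⁻¹ ≡ 244 (mod 341). Smallest non-negative: 244.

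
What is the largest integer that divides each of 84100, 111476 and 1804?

4

gcd(84100, 111476): 111476 = 1·84100 + 27376; 84100 = 3·27376 + 1972; 27376 = 13·1972 + 1740; 1972 = 1·1740 + 232; 1740 = 7·232 + 116; 232 = 2·116 + 0 → 116
gcd(116, 1804): 1804 = 15·116 + 64; 116 = 1·64 + 52; 64 = 1·52 + 12; 52 = 4·12 + 4; 12 = 3·4 + 0 → 4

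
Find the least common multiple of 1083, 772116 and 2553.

1083 = 3 · 19²; 772116 = 2² · 3 · 37² · 47; 2553 = 3 · 23 · 37
lcm takes max exponent of each prime: 2² · 3 · 19² · 23 · 37² · 47 = 6410879148

6410879148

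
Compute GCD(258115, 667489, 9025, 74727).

gcd(258115, 667489): 667489 = 2·258115 + 151259; 258115 = 1·151259 + 106856; 151259 = 1·106856 + 44403; 106856 = 2·44403 + 18050; 44403 = 2·18050 + 8303; 18050 = 2·8303 + 1444; 8303 = 5·1444 + 1083; 1444 = 1·1083 + 361; 1083 = 3·361 + 0 → 361
gcd(361, 9025): 9025 = 25·361 + 0 → 361
gcd(361, 74727): 74727 = 207·361 + 0 → 361

361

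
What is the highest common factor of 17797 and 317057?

17797 = 13 · 37²
317057 = 13 · 29³
Common: 13 = 13

13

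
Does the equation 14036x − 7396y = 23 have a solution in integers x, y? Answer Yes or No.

No

gcd(14036, 7396): 14036 = 1·7396 + 6640; 7396 = 1·6640 + 756; 6640 = 8·756 + 592; 756 = 1·592 + 164; 592 = 3·164 + 100; 164 = 1·100 + 64; 100 = 1·64 + 36; 64 = 1·36 + 28; 36 = 1·28 + 8; 28 = 3·8 + 4; 8 = 2·4 + 0 → 4
4 does not divide 23, so a solution does not exist.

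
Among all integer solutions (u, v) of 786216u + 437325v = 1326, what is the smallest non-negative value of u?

Reduce mod 437325: 786216u ≡ 1326 (mod 437325). With g = gcd(786216, 437325) = 51 dividing 1326, divide through: 15416u ≡ 26 (mod 8575).
Since gcd(15416, 8575) = 1, u ≡ 26·(15416)⁻¹ ≡ 811 (mod 8575). Smallest non-negative: 811.

811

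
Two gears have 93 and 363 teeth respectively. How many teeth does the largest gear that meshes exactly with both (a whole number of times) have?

93 = 3 · 31
363 = 3 · 11²
Common: 3 = 3

3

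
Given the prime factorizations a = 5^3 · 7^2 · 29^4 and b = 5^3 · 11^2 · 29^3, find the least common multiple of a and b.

524183631125

max exponent per prime: 5^3 · 7^2 · 11^2 · 29^4 = 524183631125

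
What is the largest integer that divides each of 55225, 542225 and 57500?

55225 = 5² · 47²; 542225 = 5² · 23² · 41; 57500 = 2² · 5⁴ · 23
gcd takes min exponent of each prime: 5² = 25

25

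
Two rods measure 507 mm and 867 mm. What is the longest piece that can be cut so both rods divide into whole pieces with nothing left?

Euclid: 867 = 1·507 + 360; 507 = 1·360 + 147; 360 = 2·147 + 66; 147 = 2·66 + 15; 66 = 4·15 + 6; 15 = 2·6 + 3; 6 = 2·3 + 0. Last nonzero remainder: 3.

3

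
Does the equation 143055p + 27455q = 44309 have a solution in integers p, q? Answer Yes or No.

No

gcd(143055, 27455): 143055 = 5·27455 + 5780; 27455 = 4·5780 + 4335; 5780 = 1·4335 + 1445; 4335 = 3·1445 + 0 → 1445
1445 does not divide 44309, so a solution does not exist.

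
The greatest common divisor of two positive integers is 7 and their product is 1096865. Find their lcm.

Since gcd(a,b)·lcm(a,b) = ab, lcm = 1096865/7 = 156695.

156695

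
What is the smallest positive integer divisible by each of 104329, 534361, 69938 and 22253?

lcm(104329, 534361) = 104329·534361/gcd = 55749348769/289 = 192904321
lcm(192904321, 69938) = 192904321·69938/gcd = 13491342402098/289 = 46682845682
lcm(46682845682, 22253) = 46682845682·22253/gcd = 1038833364961546/3179 = 326779919774

326779919774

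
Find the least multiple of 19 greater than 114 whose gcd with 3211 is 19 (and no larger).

133

Multiples of 19 above 114: 19·7, 19·8, … . Need the cofactor coprime to 3211/19 = 169.
Checking s = 7, 8, … the first with gcd(s, 169) = 1 is s = 7, giving 133.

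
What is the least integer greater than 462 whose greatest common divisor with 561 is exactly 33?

Multiples of 33 above 462: 33·15, 33·16, … . Need the cofactor coprime to 561/33 = 17.
Checking s = 15, 16, … the first with gcd(s, 17) = 1 is s = 15, giving 495.

495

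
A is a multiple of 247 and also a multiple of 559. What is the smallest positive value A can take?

10621

gcd first: 559 = 2·247 + 65; 247 = 3·65 + 52; 65 = 1·52 + 13; 52 = 4·13 + 0 → gcd = 13
lcm = 247·559/gcd = 138073/13 = 10621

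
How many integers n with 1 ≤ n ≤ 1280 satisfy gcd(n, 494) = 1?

494 = 2·13·19. Inclusion–exclusion on these primes:
1280 − ⌊1280/2⌋ − ⌊1280/13⌋ − ⌊1280/19⌋ + ⌊1280/26⌋ + ⌊1280/38⌋ + ⌊1280/247⌋ − ⌊1280/494⌋ = 560

560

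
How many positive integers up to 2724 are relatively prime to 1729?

1729 = 7·13·19. Inclusion–exclusion on these primes:
2724 − ⌊2724/7⌋ − ⌊2724/13⌋ − ⌊2724/19⌋ + ⌊2724/91⌋ + ⌊2724/133⌋ + ⌊2724/247⌋ − ⌊2724/1729⌋ = 2042

2042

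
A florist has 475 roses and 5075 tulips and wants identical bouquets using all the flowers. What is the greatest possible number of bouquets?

25

475 = 5² · 19
5075 = 5² · 7 · 29
Common: 5² = 25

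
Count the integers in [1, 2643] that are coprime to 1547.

1547 = 7·13·17. Inclusion–exclusion on these primes:
2643 − ⌊2643/7⌋ − ⌊2643/13⌋ − ⌊2643/17⌋ + ⌊2643/91⌋ + ⌊2643/119⌋ + ⌊2643/221⌋ − ⌊2643/1547⌋ = 1969

1969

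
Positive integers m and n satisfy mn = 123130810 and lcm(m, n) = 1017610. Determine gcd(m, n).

121

gcd·lcm = product, so gcd = 123130810/1017610 = 121.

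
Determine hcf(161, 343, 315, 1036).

7

gcd(161, 343): 343 = 2·161 + 21; 161 = 7·21 + 14; 21 = 1·14 + 7; 14 = 2·7 + 0 → 7
gcd(7, 315): 315 = 45·7 + 0 → 7
gcd(7, 1036): 1036 = 148·7 + 0 → 7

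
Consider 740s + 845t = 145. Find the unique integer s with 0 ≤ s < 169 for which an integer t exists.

63

Euclid: 845 = 1·740 + 105; 740 = 7·105 + 5; 105 = 21·5 + 0 → gcd = 5; 145 = 5·29.
Back-substitution yields 740·(8) + 845·(-7) = 5, so one solution is s = 8·29 = 232, t = -7·29 = -203.
Solutions in s differ by 845/5 = 169; the one in [0, 169) is 232 mod 169 = 63.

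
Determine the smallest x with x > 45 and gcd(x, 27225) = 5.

65

gcd(x, 27225) = 5 forces 5 | x; write x = 5s. Then gcd(5s, 5·5445) = 5·gcd(s, 5445), so need gcd(s, 5445) = 1.
5s > 45 gives s ≥ 10. The least s ≥ 10 coprime to 5445 is 13, so x = 5·13 = 65.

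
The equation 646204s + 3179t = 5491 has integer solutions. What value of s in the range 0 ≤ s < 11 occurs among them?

10

Euclid: 646204 = 203·3179 + 867; 3179 = 3·867 + 578; 867 = 1·578 + 289; 578 = 2·289 + 0 → gcd = 289; 5491 = 289·19.
Back-substitution yields 646204·(4) + 3179·(-813) = 289, so one solution is s = 4·19 = 76, t = -813·19 = -15447.
Solutions in s differ by 3179/289 = 11; the one in [0, 11) is 76 mod 11 = 10.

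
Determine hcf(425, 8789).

17

425 = 5² · 17
8789 = 11 · 17 · 47
Common: 17 = 17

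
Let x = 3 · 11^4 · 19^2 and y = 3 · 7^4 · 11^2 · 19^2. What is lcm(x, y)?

max exponent per prime: 3 · 7^4 · 11^4 · 19^2 = 38070743403

38070743403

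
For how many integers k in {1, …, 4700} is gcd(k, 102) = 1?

Prime factors of 102: 2, 3, 17. Count integers ≤ 4700 divisible by none of them.
By inclusion–exclusion: 4700 − ⌊4700/2⌋ − ⌊4700/3⌋ − ⌊4700/17⌋ + ⌊4700/6⌋ + ⌊4700/34⌋ + ⌊4700/51⌋ − ⌊4700/102⌋ = 1475.

1475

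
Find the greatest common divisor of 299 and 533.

299 = 13 · 23
533 = 13 · 41
Common: 13 = 13

13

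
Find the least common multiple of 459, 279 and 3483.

1835541

459 = 3³ · 17; 279 = 3² · 31; 3483 = 3⁴ · 43
lcm takes max exponent of each prime: 3⁴ · 17 · 31 · 43 = 1835541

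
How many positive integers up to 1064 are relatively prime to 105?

486

Prime factors of 105: 3, 5, 7. Count integers ≤ 1064 divisible by none of them.
By inclusion–exclusion: 1064 − ⌊1064/3⌋ − ⌊1064/5⌋ − ⌊1064/7⌋ + ⌊1064/15⌋ + ⌊1064/21⌋ + ⌊1064/35⌋ − ⌊1064/105⌋ = 486.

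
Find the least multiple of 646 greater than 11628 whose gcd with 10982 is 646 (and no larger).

10982 = 646·17. Any k with gcd(k, 10982) = 646 is a multiple of 646, say 646s, with s coprime to 17.
Need s > 11628/646, so s ≥ 19. First s ≥ 19 with gcd(s, 17) = 1 is s = 19. Thus k = 646·19 = 12274.

12274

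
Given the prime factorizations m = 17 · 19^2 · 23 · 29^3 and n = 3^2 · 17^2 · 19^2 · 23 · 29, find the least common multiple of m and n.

526707356067

max exponent per prime: 3^2 · 17^2 · 19^2 · 23 · 29^3 = 526707356067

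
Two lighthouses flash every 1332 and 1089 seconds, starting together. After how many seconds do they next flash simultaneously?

1332 = 2² · 3² · 37; 1089 = 3² · 11²
max exponents: 2² · 3² · 11² · 37 = 161172

161172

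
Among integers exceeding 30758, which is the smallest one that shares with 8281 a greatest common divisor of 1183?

31941

8281 = 1183·7. Any k with gcd(k, 8281) = 1183 is a multiple of 1183, say 1183s, with s coprime to 7.
Need s > 30758/1183, so s ≥ 27. First s ≥ 27 with gcd(s, 7) = 1 is s = 27. Thus k = 1183·27 = 31941.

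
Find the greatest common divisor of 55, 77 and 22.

gcd(55, 77): 77 = 1·55 + 22; 55 = 2·22 + 11; 22 = 2·11 + 0 → 11
gcd(11, 22): 22 = 2·11 + 0 → 11

11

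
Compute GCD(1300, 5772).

52

1300 = 2² · 5² · 13
5772 = 2² · 3 · 13 · 37
Common: 2² · 13 = 52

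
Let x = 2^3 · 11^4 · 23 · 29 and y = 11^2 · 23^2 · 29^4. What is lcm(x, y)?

43823634344072

max exponent per prime: 2^3 · 11^4 · 23^2 · 29^4 = 43823634344072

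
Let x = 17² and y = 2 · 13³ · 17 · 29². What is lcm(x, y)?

max exponent per prime: 2 · 13³ · 17² · 29² = 1067957306

1067957306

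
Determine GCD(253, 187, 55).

253 = 11 · 23; 187 = 11 · 17; 55 = 5 · 11
gcd takes min exponent of each prime: 11 = 11

11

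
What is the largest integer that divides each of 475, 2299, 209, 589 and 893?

gcd(475, 2299): 2299 = 4·475 + 399; 475 = 1·399 + 76; 399 = 5·76 + 19; 76 = 4·19 + 0 → 19
gcd(19, 209): 209 = 11·19 + 0 → 19
gcd(19, 589): 589 = 31·19 + 0 → 19
gcd(19, 893): 893 = 47·19 + 0 → 19

19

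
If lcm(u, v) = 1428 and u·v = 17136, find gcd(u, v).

12

gcd·lcm = product, so gcd = 17136/1428 = 12.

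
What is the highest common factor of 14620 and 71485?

85

Euclid: 71485 = 4·14620 + 13005; 14620 = 1·13005 + 1615; 13005 = 8·1615 + 85; 1615 = 19·85 + 0. Last nonzero remainder: 85.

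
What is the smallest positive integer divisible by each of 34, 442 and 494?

34 = 2 · 17; 442 = 2 · 13 · 17; 494 = 2 · 13 · 19
lcm takes max exponent of each prime: 2 · 13 · 17 · 19 = 8398

8398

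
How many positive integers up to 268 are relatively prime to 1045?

1045 = 5·11·19. Inclusion–exclusion on these primes:
268 − ⌊268/5⌋ − ⌊268/11⌋ − ⌊268/19⌋ + ⌊268/55⌋ + ⌊268/95⌋ + ⌊268/209⌋ − ⌊268/1045⌋ = 184

184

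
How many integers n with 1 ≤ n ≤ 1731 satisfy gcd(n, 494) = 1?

Prime factors of 494: 2, 13, 19. Count integers ≤ 1731 divisible by none of them.
By inclusion–exclusion: 1731 − ⌊1731/2⌋ − ⌊1731/13⌋ − ⌊1731/19⌋ + ⌊1731/26⌋ + ⌊1731/38⌋ + ⌊1731/247⌋ − ⌊1731/494⌋ = 757.

757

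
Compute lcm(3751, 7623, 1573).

3072069

3751 = 11² · 31; 7623 = 3² · 7 · 11²; 1573 = 11² · 13
lcm takes max exponent of each prime: 3² · 7 · 11² · 13 · 31 = 3072069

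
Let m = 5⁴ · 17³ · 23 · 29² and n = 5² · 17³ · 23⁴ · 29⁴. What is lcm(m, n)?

max exponent per prime: 5⁴ · 17³ · 23⁴ · 29⁴ = 607757206414420625

607757206414420625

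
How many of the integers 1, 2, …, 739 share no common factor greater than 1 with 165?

359

Prime factors of 165: 3, 5, 11. Count integers ≤ 739 divisible by none of them.
By inclusion–exclusion: 739 − ⌊739/3⌋ − ⌊739/5⌋ − ⌊739/11⌋ + ⌊739/15⌋ + ⌊739/33⌋ + ⌊739/55⌋ − ⌊739/165⌋ = 359.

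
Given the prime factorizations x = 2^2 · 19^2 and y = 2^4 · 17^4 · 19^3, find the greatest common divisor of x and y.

1444

min exponent per shared prime: 2^2 · 19^2 = 1444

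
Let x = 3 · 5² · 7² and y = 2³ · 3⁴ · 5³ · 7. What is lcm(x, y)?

max exponent per prime: 2³ · 3⁴ · 5³ · 7² = 3969000

3969000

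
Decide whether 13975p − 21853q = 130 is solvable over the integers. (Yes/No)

By Bézout, 13975p − 21853q = 130 has integer solutions iff gcd(13975, 21853) | 130.
Euclid: 21853 = 1·13975 + 7878; 13975 = 1·7878 + 6097; 7878 = 1·6097 + 1781; 6097 = 3·1781 + 754; 1781 = 2·754 + 273; 754 = 2·273 + 208; 273 = 1·208 + 65; 208 = 3·65 + 13; 65 = 5·13 + 0. gcd = 13; 130 mod 13 = 0. Yes.

Yes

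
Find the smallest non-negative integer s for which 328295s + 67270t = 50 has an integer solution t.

10364

gcd(328295, 67270) = 5 (Euclid: 328295 = 4·67270 + 59215; 67270 = 1·59215 + 8055; 59215 = 7·8055 + 2830; 8055 = 2·2830 + 2395; 2830 = 1·2395 + 435; 2395 = 5·435 + 220; 435 = 1·220 + 215; 220 = 1·215 + 5; 215 = 43·5 + 0), and 5 | 50.
Extended Euclid: 328295·(-309) + 67270·(1508) = 5. Scale by 10: s₀ = -3090.
General solution s = s₀ + 13454k; reducing mod 13454 gives s = 10364 (and t = -50579).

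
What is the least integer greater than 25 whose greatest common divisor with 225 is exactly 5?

225 = 5·45. Any k with gcd(k, 225) = 5 is a multiple of 5, say 5s, with s coprime to 45.
Need s > 25/5, so s ≥ 6. First s ≥ 6 with gcd(s, 45) = 1 is s = 7. Thus k = 5·7 = 35.

35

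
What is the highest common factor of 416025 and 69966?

Euclid: 416025 = 5·69966 + 66195; 69966 = 1·66195 + 3771; 66195 = 17·3771 + 2088; 3771 = 1·2088 + 1683; 2088 = 1·1683 + 405; 1683 = 4·405 + 63; 405 = 6·63 + 27; 63 = 2·27 + 9; 27 = 3·9 + 0. Last nonzero remainder: 9.

9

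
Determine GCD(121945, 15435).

121945 = 5 · 29³
15435 = 3² · 5 · 7³
Common: 5 = 5

5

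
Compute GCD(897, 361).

1

897 = 3 · 13 · 23
361 = 19²
Common: 1 = 1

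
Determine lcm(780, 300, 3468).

1127100

780 = 2² · 3 · 5 · 13; 300 = 2² · 3 · 5²; 3468 = 2² · 3 · 17²
lcm takes max exponent of each prime: 2² · 3 · 5² · 13 · 17² = 1127100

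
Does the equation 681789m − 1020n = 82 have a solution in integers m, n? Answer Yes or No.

By Bézout, 681789m − 1020n = 82 has integer solutions iff gcd(681789, 1020) | 82.
Euclid: 681789 = 668·1020 + 429; 1020 = 2·429 + 162; 429 = 2·162 + 105; 162 = 1·105 + 57; 105 = 1·57 + 48; 57 = 1·48 + 9; 48 = 5·9 + 3; 9 = 3·3 + 0. gcd = 3; 82 mod 3 = 1. No.

No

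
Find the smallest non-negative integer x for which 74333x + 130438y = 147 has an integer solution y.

1009

Euclid: 130438 = 1·74333 + 56105; 74333 = 1·56105 + 18228; 56105 = 3·18228 + 1421; 18228 = 12·1421 + 1176; 1421 = 1·1176 + 245; 1176 = 4·245 + 196; 245 = 1·196 + 49; 196 = 4·49 + 0 → gcd = 49; 147 = 49·3.
Back-substitution yields 74333·(-551) + 130438·(314) = 49, so one solution is x = -551·3 = -1653, y = 314·3 = 942.
Solutions in x differ by 130438/49 = 2662; the one in [0, 2662) is -1653 mod 2662 = 1009.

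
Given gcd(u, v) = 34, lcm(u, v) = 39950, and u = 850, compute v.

Using uv = gcd(u,v)·lcm(u,v) = 34·39950 = 1358300, we get v = 1358300/850 = 1598.

1598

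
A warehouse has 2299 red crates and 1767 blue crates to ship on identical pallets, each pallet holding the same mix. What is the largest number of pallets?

Euclid: 2299 = 1·1767 + 532; 1767 = 3·532 + 171; 532 = 3·171 + 19; 171 = 9·19 + 0. Last nonzero remainder: 19.

19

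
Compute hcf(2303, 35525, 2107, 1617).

gcd(2303, 35525): 35525 = 15·2303 + 980; 2303 = 2·980 + 343; 980 = 2·343 + 294; 343 = 1·294 + 49; 294 = 6·49 + 0 → 49
gcd(49, 2107): 2107 = 43·49 + 0 → 49
gcd(49, 1617): 1617 = 33·49 + 0 → 49

49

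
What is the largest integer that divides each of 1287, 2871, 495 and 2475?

gcd(1287, 2871): 2871 = 2·1287 + 297; 1287 = 4·297 + 99; 297 = 3·99 + 0 → 99
gcd(99, 495): 495 = 5·99 + 0 → 99
gcd(99, 2475): 2475 = 25·99 + 0 → 99

99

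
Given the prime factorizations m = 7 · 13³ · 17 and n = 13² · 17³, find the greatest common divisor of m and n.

min exponent per shared prime: 13² · 17 = 2873

2873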